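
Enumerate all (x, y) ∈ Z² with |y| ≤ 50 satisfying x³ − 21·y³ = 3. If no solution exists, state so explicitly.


The equation is x³ - 21y³ = 3. For fixed y, x³ = 21·y³ + 3, so a solution requires the RHS to be a perfect cube.
Strategy: iterate y from -50 to 50, compute RHS = 21·y³ + 3, and check whether it is a (positive or negative) perfect cube.
Check small values of y:
  y = 0: RHS = 3 is not a perfect cube.
  y = 1: RHS = 24 is not a perfect cube.
  y = -1: RHS = -18 is not a perfect cube.
  y = 2: RHS = 171 is not a perfect cube.
  y = -2: RHS = -165 is not a perfect cube.
  y = 3: RHS = 570 is not a perfect cube.
  y = -3: RHS = -564 is not a perfect cube.
Continuing the search up to |y| = 50 finds no solutions either.
No (x, y) in the scanned range satisfies the equation.

No integer solutions with |y| ≤ 50.


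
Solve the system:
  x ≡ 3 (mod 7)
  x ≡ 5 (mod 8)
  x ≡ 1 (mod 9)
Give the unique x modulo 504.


Moduli 7, 8, 9 are pairwise coprime; by CRT there is a unique solution modulo M = 7 · 8 · 9 = 504.
Solve pairwise, accumulating the modulus:
  Start with x ≡ 3 (mod 7).
  Combine with x ≡ 5 (mod 8): since gcd(7, 8) = 1, we get a unique residue mod 56.
    Write x = 3 + 7·t and substitute into x ≡ 5 (mod 8): 7·t ≡ 5 − 3 = 2 (mod 8).
    The inverse of 7 mod 8 is 7 (since 7·7 = 49 = 6·8 + 1), so t ≡ 7·2 = 14 ≡ 6 (mod 8).
    Then x = 3 + 7·6 = 45, valid modulo lcm(7, 8) = 56: x ≡ 45 (mod 56).
  Combine with x ≡ 1 (mod 9): since gcd(56, 9) = 1, we get a unique residue mod 504.
    Write x = 45 + 56·t and substitute into x ≡ 1 (mod 9): 56·t ≡ 1 − 45 = -44 (mod 9).
    Reduce coefficients mod 9: 2·t ≡ 1 (mod 9).
    The inverse of 2 mod 9 is 5 (since 2·5 = 10 = 1·9 + 1), so t ≡ 5·1 = 5 ≡ 5 (mod 9).
    Then x = 45 + 56·5 = 325, valid modulo lcm(56, 9) = 504: x ≡ 325 (mod 504).
Verify: 325 mod 7 = 3 ✓, 325 mod 8 = 5 ✓, 325 mod 9 = 1 ✓.

x ≡ 325 (mod 504).


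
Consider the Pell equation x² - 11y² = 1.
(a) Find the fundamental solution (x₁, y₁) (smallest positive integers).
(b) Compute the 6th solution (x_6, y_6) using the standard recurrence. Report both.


Step 1: Find the fundamental solution (x₁, y₁) of x² - 11y² = 1.
  Expand √11 as a continued fraction. a₀ = ⌊√11⌋ = 3; iterate m_{k+1} = d_k·a_k − m_k, d_{k+1} = (11 − m_{k+1}²)/d_k, a_{k+1} = ⌊(a₀ + m_{k+1})/d_{k+1}⌋ (starting m₀ = 0, d₀ = 1), with convergents p_k = a_k·p_{k-1} + p_{k-2}, q_k = a_k·q_{k-1} + q_{k-2} (p₋₁ = 1, q₋₁ = 0):
  k = 0: a₀ = 3; p₀/q₀ = 3/1; p₀² − 11·q₀² = 9 − 11 = -2.
  k = 1: m = 3, d = 2, a = ⌊(3 + 3)/2⌋ = 3; p/q = (3·3 + 1)/(3·1 + 0) = 10/3; p² − 11·q² = 100 − 99 = 1.
  The first convergent with p² − 11·q² = 1 gives the fundamental solution (x₁, y₁) = (10, 3).
Step 2: Apply the recurrence (x_{n+1}, y_{n+1}) = (x₁x_n + 11y₁y_n, x₁y_n + y₁x_n) repeatedly.
  From (x_1, y_1) = (10, 3): x_2 = 10·10 + 11·3·3 = 199; y_2 = 10·3 + 3·10 = 60.
  From (x_2, y_2) = (199, 60): x_3 = 10·199 + 11·3·60 = 3970; y_3 = 10·60 + 3·199 = 1197.
  From (x_3, y_3) = (3970, 1197): x_4 = 10·3970 + 11·3·1197 = 79201; y_4 = 10·1197 + 3·3970 = 23880.
  From (x_4, y_4) = (79201, 23880): x_5 = 10·79201 + 11·3·23880 = 1580050; y_5 = 10·23880 + 3·79201 = 476403.
  From (x_5, y_5) = (1580050, 476403): x_6 = 10·1580050 + 11·3·476403 = 31521799; y_6 = 10·476403 + 3·1580050 = 9504180.
Step 3: Verify x_6² - 11·y_6² = 993623812196401 - 993623812196400 = 1 (should be 1). ✓

(x_1, y_1) = (10, 3); (x_6, y_6) = (31521799, 9504180).


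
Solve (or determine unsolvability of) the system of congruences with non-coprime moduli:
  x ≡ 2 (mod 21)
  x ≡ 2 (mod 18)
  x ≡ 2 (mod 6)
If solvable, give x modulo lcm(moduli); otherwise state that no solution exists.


Moduli 21, 18, 6 are not pairwise coprime, so CRT works modulo lcm(m_i) when all pairwise compatibility conditions hold.
Pairwise compatibility: gcd(m_i, m_j) must divide a_i - a_j for every pair.
Merge one congruence at a time:
  Start: x ≡ 2 (mod 21).
  Combine with x ≡ 2 (mod 18): gcd(21, 18) = 3; 2 - 2 = 0, which IS divisible by 3, so compatible.
    Write x = 2 + 21·t and substitute into x ≡ 2 (mod 18): 21·t ≡ 2 − 2 = 0 (mod 18).
    Divide the congruence (and modulus) by g = 3: 7·t ≡ 0 (mod 6).
    Reduce coefficients mod 6: 1·t ≡ 0 (mod 6).
    So t ≡ 0 (mod 6).
    Then x = 2 + 21·0 = 2, valid modulo lcm(21, 18) = 126: x ≡ 2 (mod 126).
  Combine with x ≡ 2 (mod 6): gcd(126, 6) = 6; 2 - 2 = 0, which IS divisible by 6, so compatible.
    Write x = 2 + 126·t and substitute into x ≡ 2 (mod 6): 126·t ≡ 2 − 2 = 0 (mod 6).
    Divide the congruence (and modulus) by g = 6: 21·t ≡ 0 (mod 1).
    Modulo 1 every t works; take t = 0.
    Then x = 2 + 126·0 = 2, valid modulo lcm(126, 6) = 126: x ≡ 2 (mod 126).
Verify: 2 mod 21 = 2, 2 mod 18 = 2, 2 mod 6 = 2.

x ≡ 2 (mod 126).


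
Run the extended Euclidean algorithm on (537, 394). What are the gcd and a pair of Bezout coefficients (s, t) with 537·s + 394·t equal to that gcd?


Euclidean algorithm on (537, 394) — divide until remainder is 0:
  537 = 1 · 394 + 143
  394 = 2 · 143 + 108
  143 = 1 · 108 + 35
  108 = 3 · 35 + 3
  35 = 11 · 3 + 2
  3 = 1 · 2 + 1
  2 = 2 · 1 + 0
gcd(537, 394) = 1.
Track Bezout coefficients alongside the remainders: start with r₀ = 537 = a·1 + b·0 (s = 1, t = 0) and r₁ = 394 = a·0 + b·1 (s = 0, t = 1); each new remainder r_{k+1} = r_{k-1} − q_k·r_k inherits s_{k+1} = s_{k-1} − q_k·s_k, t_{k+1} = t_{k-1} − q_k·t_k, so r_k = a·s_k + b·t_k at every step:
  q = 1: r = 143, s = 1 − 1·0 = 1, t = 0 − 1·1 = -1  (check: 537·1 + 394·(-1) = 143)
  q = 2: r = 108, s = 0 − 2·1 = -2, t = 1 − 2·(-1) = 3  (check: 537·(-2) + 394·3 = 108)
  q = 1: r = 35, s = 1 − 1·(-2) = 3, t = -1 − 1·3 = -4  (check: 537·3 + 394·(-4) = 35)
  q = 3: r = 3, s = -2 − 3·3 = -11, t = 3 − 3·(-4) = 15  (check: 537·(-11) + 394·15 = 3)
  q = 11: r = 2, s = 3 − 11·(-11) = 124, t = -4 − 11·15 = -169  (check: 537·124 + 394·(-169) = 2)
  q = 1: r = 1, s = -11 − 1·124 = -135, t = 15 − 1·(-169) = 184  (check: 537·(-135) + 394·184 = 1)
The row with r = 1 (the gcd) gives the Bezout coefficients s = -135, t = 184.
Result: 537 · (-135) + 394 · (184) = 1.

gcd(537, 394) = 1; s = -135, t = 184 (check: 537·(-135) + 394·184 = 1).


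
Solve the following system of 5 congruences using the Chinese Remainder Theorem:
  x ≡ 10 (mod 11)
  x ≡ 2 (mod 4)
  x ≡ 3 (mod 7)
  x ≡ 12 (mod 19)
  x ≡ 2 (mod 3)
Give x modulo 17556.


Product of moduli M = 11 · 4 · 7 · 19 · 3 = 17556.
Merge one congruence at a time:
  Start: x ≡ 10 (mod 11).
  Combine with x ≡ 2 (mod 4); new modulus lcm = 44.
    Write x = 10 + 11·t and substitute into x ≡ 2 (mod 4): 11·t ≡ 2 − 10 = -8 (mod 4).
    Reduce coefficients mod 4: 3·t ≡ 0 (mod 4).
    The inverse of 3 mod 4 is 3 (since 3·3 = 9 = 2·4 + 1), so t ≡ 3·0 = 0 ≡ 0 (mod 4).
    Then x = 10 + 11·0 = 10, valid modulo lcm(11, 4) = 44: x ≡ 10 (mod 44).
  Combine with x ≡ 3 (mod 7); new modulus lcm = 308.
    Write x = 10 + 44·t and substitute into x ≡ 3 (mod 7): 44·t ≡ 3 − 10 = -7 (mod 7).
    Reduce coefficients mod 7: 2·t ≡ 0 (mod 7).
    The inverse of 2 mod 7 is 4 (since 2·4 = 8 = 1·7 + 1), so t ≡ 4·0 = 0 ≡ 0 (mod 7).
    Then x = 10 + 44·0 = 10, valid modulo lcm(44, 7) = 308: x ≡ 10 (mod 308).
  Combine with x ≡ 12 (mod 19); new modulus lcm = 5852.
    Write x = 10 + 308·t and substitute into x ≡ 12 (mod 19): 308·t ≡ 12 − 10 = 2 (mod 19).
    Reduce coefficients mod 19: 4·t ≡ 2 (mod 19).
    The inverse of 4 mod 19 is 5 (since 4·5 = 20 = 1·19 + 1), so t ≡ 5·2 = 10 ≡ 10 (mod 19).
    Then x = 10 + 308·10 = 3090, valid modulo lcm(308, 19) = 5852: x ≡ 3090 (mod 5852).
  Combine with x ≡ 2 (mod 3); new modulus lcm = 17556.
    Write x = 3090 + 5852·t and substitute into x ≡ 2 (mod 3): 5852·t ≡ 2 − 3090 = -3088 (mod 3).
    Reduce coefficients mod 3: 2·t ≡ 2 (mod 3).
    The inverse of 2 mod 3 is 2 (since 2·2 = 4 = 1·3 + 1), so t ≡ 2·2 = 4 ≡ 1 (mod 3).
    Then x = 3090 + 5852·1 = 8942, valid modulo lcm(5852, 3) = 17556: x ≡ 8942 (mod 17556).
Verify against each original: 8942 mod 11 = 10, 8942 mod 4 = 2, 8942 mod 7 = 3, 8942 mod 19 = 12, 8942 mod 3 = 2.

x ≡ 8942 (mod 17556).


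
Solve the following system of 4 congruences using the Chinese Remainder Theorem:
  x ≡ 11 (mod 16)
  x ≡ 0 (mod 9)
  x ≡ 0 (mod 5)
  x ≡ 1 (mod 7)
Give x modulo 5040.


Product of moduli M = 16 · 9 · 5 · 7 = 5040.
Merge one congruence at a time:
  Start: x ≡ 11 (mod 16).
  Combine with x ≡ 0 (mod 9); new modulus lcm = 144.
    Write x = 11 + 16·t and substitute into x ≡ 0 (mod 9): 16·t ≡ 0 − 11 = -11 (mod 9).
    Reduce coefficients mod 9: 7·t ≡ 7 (mod 9).
    The inverse of 7 mod 9 is 4 (since 7·4 = 28 = 3·9 + 1), so t ≡ 4·7 = 28 ≡ 1 (mod 9).
    Then x = 11 + 16·1 = 27, valid modulo lcm(16, 9) = 144: x ≡ 27 (mod 144).
  Combine with x ≡ 0 (mod 5); new modulus lcm = 720.
    Write x = 27 + 144·t and substitute into x ≡ 0 (mod 5): 144·t ≡ 0 − 27 = -27 (mod 5).
    Reduce coefficients mod 5: 4·t ≡ 3 (mod 5).
    The inverse of 4 mod 5 is 4 (since 4·4 = 16 = 3·5 + 1), so t ≡ 4·3 = 12 ≡ 2 (mod 5).
    Then x = 27 + 144·2 = 315, valid modulo lcm(144, 5) = 720: x ≡ 315 (mod 720).
  Combine with x ≡ 1 (mod 7); new modulus lcm = 5040.
    Write x = 315 + 720·t and substitute into x ≡ 1 (mod 7): 720·t ≡ 1 − 315 = -314 (mod 7).
    Reduce coefficients mod 7: 6·t ≡ 1 (mod 7).
    The inverse of 6 mod 7 is 6 (since 6·6 = 36 = 5·7 + 1), so t ≡ 6·1 = 6 ≡ 6 (mod 7).
    Then x = 315 + 720·6 = 4635, valid modulo lcm(720, 7) = 5040: x ≡ 4635 (mod 5040).
Verify against each original: 4635 mod 16 = 11, 4635 mod 9 = 0, 4635 mod 5 = 0, 4635 mod 7 = 1.

x ≡ 4635 (mod 5040).


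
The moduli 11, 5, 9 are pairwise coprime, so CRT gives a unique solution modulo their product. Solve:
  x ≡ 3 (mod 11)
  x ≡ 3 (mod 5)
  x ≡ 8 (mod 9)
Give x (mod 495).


Moduli 11, 5, 9 are pairwise coprime; by CRT there is a unique solution modulo M = 11 · 5 · 9 = 495.
Solve pairwise, accumulating the modulus:
  Start with x ≡ 3 (mod 11).
  Combine with x ≡ 3 (mod 5): since gcd(11, 5) = 1, we get a unique residue mod 55.
    Write x = 3 + 11·t and substitute into x ≡ 3 (mod 5): 11·t ≡ 3 − 3 = 0 (mod 5).
    Reduce coefficients mod 5: 1·t ≡ 0 (mod 5).
    So t ≡ 0 (mod 5).
    Then x = 3 + 11·0 = 3, valid modulo lcm(11, 5) = 55: x ≡ 3 (mod 55).
  Combine with x ≡ 8 (mod 9): since gcd(55, 9) = 1, we get a unique residue mod 495.
    Write x = 3 + 55·t and substitute into x ≡ 8 (mod 9): 55·t ≡ 8 − 3 = 5 (mod 9).
    Reduce coefficients mod 9: 1·t ≡ 5 (mod 9).
    So t ≡ 5 (mod 9).
    Then x = 3 + 55·5 = 278, valid modulo lcm(55, 9) = 495: x ≡ 278 (mod 495).
Verify: 278 mod 11 = 3 ✓, 278 mod 5 = 3 ✓, 278 mod 9 = 8 ✓.

x ≡ 278 (mod 495).


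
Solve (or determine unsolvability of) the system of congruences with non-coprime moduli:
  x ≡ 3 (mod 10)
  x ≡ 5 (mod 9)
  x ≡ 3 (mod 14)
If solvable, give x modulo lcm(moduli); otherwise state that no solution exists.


Moduli 10, 9, 14 are not pairwise coprime, so CRT works modulo lcm(m_i) when all pairwise compatibility conditions hold.
Pairwise compatibility: gcd(m_i, m_j) must divide a_i - a_j for every pair.
Merge one congruence at a time:
  Start: x ≡ 3 (mod 10).
  Combine with x ≡ 5 (mod 9): gcd(10, 9) = 1; 5 - 3 = 2, which IS divisible by 1, so compatible.
    Write x = 3 + 10·t and substitute into x ≡ 5 (mod 9): 10·t ≡ 5 − 3 = 2 (mod 9).
    Reduce coefficients mod 9: 1·t ≡ 2 (mod 9).
    So t ≡ 2 (mod 9).
    Then x = 3 + 10·2 = 23, valid modulo lcm(10, 9) = 90: x ≡ 23 (mod 90).
  Combine with x ≡ 3 (mod 14): gcd(90, 14) = 2; 3 - 23 = -20, which IS divisible by 2, so compatible.
    Write x = 23 + 90·t and substitute into x ≡ 3 (mod 14): 90·t ≡ 3 − 23 = -20 (mod 14).
    Divide the congruence (and modulus) by g = 2: 45·t ≡ -10 (mod 7).
    Reduce coefficients mod 7: 3·t ≡ 4 (mod 7).
    The inverse of 3 mod 7 is 5 (since 3·5 = 15 = 2·7 + 1), so t ≡ 5·4 = 20 ≡ 6 (mod 7).
    Then x = 23 + 90·6 = 563, valid modulo lcm(90, 14) = 630: x ≡ 563 (mod 630).
Verify: 563 mod 10 = 3, 563 mod 9 = 5, 563 mod 14 = 3.

x ≡ 563 (mod 630).


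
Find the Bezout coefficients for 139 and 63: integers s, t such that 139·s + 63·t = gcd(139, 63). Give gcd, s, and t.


Euclidean algorithm on (139, 63) — divide until remainder is 0:
  139 = 2 · 63 + 13
  63 = 4 · 13 + 11
  13 = 1 · 11 + 2
  11 = 5 · 2 + 1
  2 = 2 · 1 + 0
gcd(139, 63) = 1.
Track Bezout coefficients alongside the remainders: start with r₀ = 139 = a·1 + b·0 (s = 1, t = 0) and r₁ = 63 = a·0 + b·1 (s = 0, t = 1); each new remainder r_{k+1} = r_{k-1} − q_k·r_k inherits s_{k+1} = s_{k-1} − q_k·s_k, t_{k+1} = t_{k-1} − q_k·t_k, so r_k = a·s_k + b·t_k at every step:
  q = 2: r = 13, s = 1 − 2·0 = 1, t = 0 − 2·1 = -2  (check: 139·1 + 63·(-2) = 13)
  q = 4: r = 11, s = 0 − 4·1 = -4, t = 1 − 4·(-2) = 9  (check: 139·(-4) + 63·9 = 11)
  q = 1: r = 2, s = 1 − 1·(-4) = 5, t = -2 − 1·9 = -11  (check: 139·5 + 63·(-11) = 2)
  q = 5: r = 1, s = -4 − 5·5 = -29, t = 9 − 5·(-11) = 64  (check: 139·(-29) + 63·64 = 1)
The row with r = 1 (the gcd) gives the Bezout coefficients s = -29, t = 64.
Result: 139 · (-29) + 63 · (64) = 1.

gcd(139, 63) = 1; s = -29, t = 64 (check: 139·(-29) + 63·64 = 1).


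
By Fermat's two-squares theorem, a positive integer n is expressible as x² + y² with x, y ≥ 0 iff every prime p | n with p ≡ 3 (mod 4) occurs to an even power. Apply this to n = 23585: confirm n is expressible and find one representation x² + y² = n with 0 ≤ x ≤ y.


Step 1: Factor n = 23585 = 5 · 53 · 89.
Step 2: Check the mod-4 condition on each prime factor: 5 ≡ 1 (mod 4), exponent 1; 53 ≡ 1 (mod 4), exponent 1; 89 ≡ 1 (mod 4), exponent 1.
All primes ≡ 3 (mod 4) appear to even exponent (or don't appear), so by the two-squares theorem n IS expressible as a sum of two squares.
Step 3: Build a representation. Here n = 5 · 53 · 89 is a product of primes ≡ 1 (mod 4). Each prime p ≡ 1 (mod 4) is itself a sum of two squares; find a² by testing p − a² for a perfect square:
  5: 5 − 1² = 4 = 2² ⇒ 5 = 1² + 2².
  53: 53 − 1² = 52, 53 − 2² = 49 = 7² ⇒ 53 = 2² + 7².
  89: 89 − 1² = 88, 89 − 2² = 85, 89 − 3² = 80, 89 − 4² = 73, 89 − 5² = 64 = 8² ⇒ 89 = 5² + 8².
  Combine using the Brahmagupta–Fibonacci identity (a² + b²)(c² + d²) = (ac − bd)² + (ad + bc)² = (ac + bd)² + (ad − bc)²:
  5 · 53 = 265: from (1² + 2²)(2² + 7²), take (1·2 − 2·7, 1·7 + 2·2) = (2 − 14, 7 + 4) = (-12, 11); dropping signs (only squares matter) gives (12, 11); check 12² + 11² = 144 + 121 = 265 ✓.
  265 · 89 = 23585: from (12² + 11²)(5² + 8²), take (12·5 − 11·8, 12·8 + 11·5) = (60 − 88, 96 + 55) = (-28, 151); dropping signs (only squares matter) gives (28, 151); check 28² + 151² = 784 + 22801 = 23585 ✓.
Step 4: Order so x ≤ y and verify: 28² + 151² = 784 + 22801 = 23585 = n. ✓

n = 23585 = 28² + 151² (one valid representation with x ≤ y).


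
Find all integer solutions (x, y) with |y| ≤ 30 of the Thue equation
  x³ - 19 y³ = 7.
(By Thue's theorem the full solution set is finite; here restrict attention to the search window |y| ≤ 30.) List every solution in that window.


The equation is x³ - 19y³ = 7. For fixed y, x³ = 19·y³ + 7, so a solution requires the RHS to be a perfect cube.
Strategy: iterate y from -30 to 30, compute RHS = 19·y³ + 7, and check whether it is a (positive or negative) perfect cube.
Check small values of y:
  y = 0: RHS = 7 is not a perfect cube.
  y = 1: RHS = 26 is not a perfect cube.
  y = -1: RHS = -12 is not a perfect cube.
  y = 2: RHS = 159 is not a perfect cube.
  y = -2: RHS = -145 is not a perfect cube.
  y = 3: RHS = 520 is not a perfect cube.
  y = -3: RHS = -506 is not a perfect cube.
Continuing the search up to |y| = 30 finds no solutions either.
No (x, y) in the scanned range satisfies the equation.

No integer solutions with |y| ≤ 30.


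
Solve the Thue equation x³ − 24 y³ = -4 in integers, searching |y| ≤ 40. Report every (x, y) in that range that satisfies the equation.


The equation is x³ - 24y³ = -4. For fixed y, x³ = 24·y³ − 4, so a solution requires the RHS to be a perfect cube.
Strategy: iterate y from -40 to 40, compute RHS = 24·y³ − 4, and check whether it is a (positive or negative) perfect cube.
Check small values of y:
  y = 0: RHS = -4 is not a perfect cube.
  y = 1: RHS = 20 is not a perfect cube.
  y = -1: RHS = -28 is not a perfect cube.
  y = 2: RHS = 188 is not a perfect cube.
  y = -2: RHS = -196 is not a perfect cube.
  y = 3: RHS = 644 is not a perfect cube.
  y = -3: RHS = -652 is not a perfect cube.
Continuing the search up to |y| = 40 finds no solutions either.
No (x, y) in the scanned range satisfies the equation.

No integer solutions with |y| ≤ 40.


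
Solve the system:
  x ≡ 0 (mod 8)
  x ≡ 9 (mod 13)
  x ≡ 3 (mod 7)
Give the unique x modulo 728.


Moduli 8, 13, 7 are pairwise coprime; by CRT there is a unique solution modulo M = 8 · 13 · 7 = 728.
Solve pairwise, accumulating the modulus:
  Start with x ≡ 0 (mod 8).
  Combine with x ≡ 9 (mod 13): since gcd(8, 13) = 1, we get a unique residue mod 104.
    Write x = 0 + 8·t and substitute into x ≡ 9 (mod 13): 8·t ≡ 9 − 0 = 9 (mod 13).
    The inverse of 8 mod 13 is 5 (since 8·5 = 40 = 3·13 + 1), so t ≡ 5·9 = 45 ≡ 6 (mod 13).
    Then x = 0 + 8·6 = 48, valid modulo lcm(8, 13) = 104: x ≡ 48 (mod 104).
  Combine with x ≡ 3 (mod 7): since gcd(104, 7) = 1, we get a unique residue mod 728.
    Write x = 48 + 104·t and substitute into x ≡ 3 (mod 7): 104·t ≡ 3 − 48 = -45 (mod 7).
    Reduce coefficients mod 7: 6·t ≡ 4 (mod 7).
    The inverse of 6 mod 7 is 6 (since 6·6 = 36 = 5·7 + 1), so t ≡ 6·4 = 24 ≡ 3 (mod 7).
    Then x = 48 + 104·3 = 360, valid modulo lcm(104, 7) = 728: x ≡ 360 (mod 728).
Verify: 360 mod 8 = 0 ✓, 360 mod 13 = 9 ✓, 360 mod 7 = 3 ✓.

x ≡ 360 (mod 728).


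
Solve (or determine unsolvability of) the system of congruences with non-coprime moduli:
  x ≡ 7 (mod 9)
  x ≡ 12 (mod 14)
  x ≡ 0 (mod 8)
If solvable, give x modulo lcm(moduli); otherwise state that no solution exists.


Moduli 9, 14, 8 are not pairwise coprime, so CRT works modulo lcm(m_i) when all pairwise compatibility conditions hold.
Pairwise compatibility: gcd(m_i, m_j) must divide a_i - a_j for every pair.
Merge one congruence at a time:
  Start: x ≡ 7 (mod 9).
  Combine with x ≡ 12 (mod 14): gcd(9, 14) = 1; 12 - 7 = 5, which IS divisible by 1, so compatible.
    Write x = 7 + 9·t and substitute into x ≡ 12 (mod 14): 9·t ≡ 12 − 7 = 5 (mod 14).
    The inverse of 9 mod 14 is 11 (since 9·11 = 99 = 7·14 + 1), so t ≡ 11·5 = 55 ≡ 13 (mod 14).
    Then x = 7 + 9·13 = 124, valid modulo lcm(9, 14) = 126: x ≡ 124 (mod 126).
  Combine with x ≡ 0 (mod 8): gcd(126, 8) = 2; 0 - 124 = -124, which IS divisible by 2, so compatible.
    Write x = 124 + 126·t and substitute into x ≡ 0 (mod 8): 126·t ≡ 0 − 124 = -124 (mod 8).
    Divide the congruence (and modulus) by g = 2: 63·t ≡ -62 (mod 4).
    Reduce coefficients mod 4: 3·t ≡ 2 (mod 4).
    The inverse of 3 mod 4 is 3 (since 3·3 = 9 = 2·4 + 1), so t ≡ 3·2 = 6 ≡ 2 (mod 4).
    Then x = 124 + 126·2 = 376, valid modulo lcm(126, 8) = 504: x ≡ 376 (mod 504).
Verify: 376 mod 9 = 7, 376 mod 14 = 12, 376 mod 8 = 0.

x ≡ 376 (mod 504).


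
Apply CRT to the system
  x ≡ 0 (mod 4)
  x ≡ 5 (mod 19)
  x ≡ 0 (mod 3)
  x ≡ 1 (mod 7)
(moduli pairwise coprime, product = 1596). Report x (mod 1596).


Product of moduli M = 4 · 19 · 3 · 7 = 1596.
Merge one congruence at a time:
  Start: x ≡ 0 (mod 4).
  Combine with x ≡ 5 (mod 19); new modulus lcm = 76.
    Write x = 0 + 4·t and substitute into x ≡ 5 (mod 19): 4·t ≡ 5 − 0 = 5 (mod 19).
    The inverse of 4 mod 19 is 5 (since 4·5 = 20 = 1·19 + 1), so t ≡ 5·5 = 25 ≡ 6 (mod 19).
    Then x = 0 + 4·6 = 24, valid modulo lcm(4, 19) = 76: x ≡ 24 (mod 76).
  Combine with x ≡ 0 (mod 3); new modulus lcm = 228.
    Write x = 24 + 76·t and substitute into x ≡ 0 (mod 3): 76·t ≡ 0 − 24 = -24 (mod 3).
    Reduce coefficients mod 3: 1·t ≡ 0 (mod 3).
    So t ≡ 0 (mod 3).
    Then x = 24 + 76·0 = 24, valid modulo lcm(76, 3) = 228: x ≡ 24 (mod 228).
  Combine with x ≡ 1 (mod 7); new modulus lcm = 1596.
    Write x = 24 + 228·t and substitute into x ≡ 1 (mod 7): 228·t ≡ 1 − 24 = -23 (mod 7).
    Reduce coefficients mod 7: 4·t ≡ 5 (mod 7).
    The inverse of 4 mod 7 is 2 (since 4·2 = 8 = 1·7 + 1), so t ≡ 2·5 = 10 ≡ 3 (mod 7).
    Then x = 24 + 228·3 = 708, valid modulo lcm(228, 7) = 1596: x ≡ 708 (mod 1596).
Verify against each original: 708 mod 4 = 0, 708 mod 19 = 5, 708 mod 3 = 0, 708 mod 7 = 1.

x ≡ 708 (mod 1596).


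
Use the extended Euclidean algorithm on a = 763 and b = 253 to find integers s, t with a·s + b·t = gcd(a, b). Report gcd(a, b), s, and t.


Euclidean algorithm on (763, 253) — divide until remainder is 0:
  763 = 3 · 253 + 4
  253 = 63 · 4 + 1
  4 = 4 · 1 + 0
gcd(763, 253) = 1.
Track Bezout coefficients alongside the remainders: start with r₀ = 763 = a·1 + b·0 (s = 1, t = 0) and r₁ = 253 = a·0 + b·1 (s = 0, t = 1); each new remainder r_{k+1} = r_{k-1} − q_k·r_k inherits s_{k+1} = s_{k-1} − q_k·s_k, t_{k+1} = t_{k-1} − q_k·t_k, so r_k = a·s_k + b·t_k at every step:
  q = 3: r = 4, s = 1 − 3·0 = 1, t = 0 − 3·1 = -3  (check: 763·1 + 253·(-3) = 4)
  q = 63: r = 1, s = 0 − 63·1 = -63, t = 1 − 63·(-3) = 190  (check: 763·(-63) + 253·190 = 1)
The row with r = 1 (the gcd) gives the Bezout coefficients s = -63, t = 190.
Result: 763 · (-63) + 253 · (190) = 1.

gcd(763, 253) = 1; s = -63, t = 190 (check: 763·(-63) + 253·190 = 1).


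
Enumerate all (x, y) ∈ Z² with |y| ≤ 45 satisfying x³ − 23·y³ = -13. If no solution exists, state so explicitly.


The equation is x³ - 23y³ = -13. For fixed y, x³ = 23·y³ − 13, so a solution requires the RHS to be a perfect cube.
Strategy: iterate y from -45 to 45, compute RHS = 23·y³ − 13, and check whether it is a (positive or negative) perfect cube.
Check small values of y:
  y = 0: RHS = -13 is not a perfect cube.
  y = 1: RHS = 10 is not a perfect cube.
  y = -1: RHS = -36 is not a perfect cube.
  y = 2: RHS = 171 is not a perfect cube.
  y = -2: RHS = -197 is not a perfect cube.
  y = 3: RHS = 608 is not a perfect cube.
  y = -3: RHS = -634 is not a perfect cube.
Continuing the search up to |y| = 45 finds no solutions either.
No (x, y) in the scanned range satisfies the equation.

No integer solutions with |y| ≤ 45.


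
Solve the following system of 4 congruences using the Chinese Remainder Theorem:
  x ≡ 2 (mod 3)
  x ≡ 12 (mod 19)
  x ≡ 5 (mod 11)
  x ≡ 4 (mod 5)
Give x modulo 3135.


Product of moduli M = 3 · 19 · 11 · 5 = 3135.
Merge one congruence at a time:
  Start: x ≡ 2 (mod 3).
  Combine with x ≡ 12 (mod 19); new modulus lcm = 57.
    Write x = 2 + 3·t and substitute into x ≡ 12 (mod 19): 3·t ≡ 12 − 2 = 10 (mod 19).
    The inverse of 3 mod 19 is 13 (since 3·13 = 39 = 2·19 + 1), so t ≡ 13·10 = 130 ≡ 16 (mod 19).
    Then x = 2 + 3·16 = 50, valid modulo lcm(3, 19) = 57: x ≡ 50 (mod 57).
  Combine with x ≡ 5 (mod 11); new modulus lcm = 627.
    Write x = 50 + 57·t and substitute into x ≡ 5 (mod 11): 57·t ≡ 5 − 50 = -45 (mod 11).
    Reduce coefficients mod 11: 2·t ≡ 10 (mod 11).
    The inverse of 2 mod 11 is 6 (since 2·6 = 12 = 1·11 + 1), so t ≡ 6·10 = 60 ≡ 5 (mod 11).
    Then x = 50 + 57·5 = 335, valid modulo lcm(57, 11) = 627: x ≡ 335 (mod 627).
  Combine with x ≡ 4 (mod 5); new modulus lcm = 3135.
    Write x = 335 + 627·t and substitute into x ≡ 4 (mod 5): 627·t ≡ 4 − 335 = -331 (mod 5).
    Reduce coefficients mod 5: 2·t ≡ 4 (mod 5).
    The inverse of 2 mod 5 is 3 (since 2·3 = 6 = 1·5 + 1), so t ≡ 3·4 = 12 ≡ 2 (mod 5).
    Then x = 335 + 627·2 = 1589, valid modulo lcm(627, 5) = 3135: x ≡ 1589 (mod 3135).
Verify against each original: 1589 mod 3 = 2, 1589 mod 19 = 12, 1589 mod 11 = 5, 1589 mod 5 = 4.

x ≡ 1589 (mod 3135).


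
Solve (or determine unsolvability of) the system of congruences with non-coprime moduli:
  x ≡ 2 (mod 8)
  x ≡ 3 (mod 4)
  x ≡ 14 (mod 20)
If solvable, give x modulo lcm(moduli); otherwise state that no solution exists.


Moduli 8, 4, 20 are not pairwise coprime, so CRT works modulo lcm(m_i) when all pairwise compatibility conditions hold.
Pairwise compatibility: gcd(m_i, m_j) must divide a_i - a_j for every pair.
Merge one congruence at a time:
  Start: x ≡ 2 (mod 8).
  Combine with x ≡ 3 (mod 4): gcd(8, 4) = 4, and 3 - 2 = 1 is NOT divisible by 4.
    ⇒ system is inconsistent (no integer solution).

No solution (the system is inconsistent).


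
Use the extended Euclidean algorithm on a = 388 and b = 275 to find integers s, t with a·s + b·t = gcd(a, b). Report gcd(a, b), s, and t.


Euclidean algorithm on (388, 275) — divide until remainder is 0:
  388 = 1 · 275 + 113
  275 = 2 · 113 + 49
  113 = 2 · 49 + 15
  49 = 3 · 15 + 4
  15 = 3 · 4 + 3
  4 = 1 · 3 + 1
  3 = 3 · 1 + 0
gcd(388, 275) = 1.
Track Bezout coefficients alongside the remainders: start with r₀ = 388 = a·1 + b·0 (s = 1, t = 0) and r₁ = 275 = a·0 + b·1 (s = 0, t = 1); each new remainder r_{k+1} = r_{k-1} − q_k·r_k inherits s_{k+1} = s_{k-1} − q_k·s_k, t_{k+1} = t_{k-1} − q_k·t_k, so r_k = a·s_k + b·t_k at every step:
  q = 1: r = 113, s = 1 − 1·0 = 1, t = 0 − 1·1 = -1  (check: 388·1 + 275·(-1) = 113)
  q = 2: r = 49, s = 0 − 2·1 = -2, t = 1 − 2·(-1) = 3  (check: 388·(-2) + 275·3 = 49)
  q = 2: r = 15, s = 1 − 2·(-2) = 5, t = -1 − 2·3 = -7  (check: 388·5 + 275·(-7) = 15)
  q = 3: r = 4, s = -2 − 3·5 = -17, t = 3 − 3·(-7) = 24  (check: 388·(-17) + 275·24 = 4)
  q = 3: r = 3, s = 5 − 3·(-17) = 56, t = -7 − 3·24 = -79  (check: 388·56 + 275·(-79) = 3)
  q = 1: r = 1, s = -17 − 1·56 = -73, t = 24 − 1·(-79) = 103  (check: 388·(-73) + 275·103 = 1)
The row with r = 1 (the gcd) gives the Bezout coefficients s = -73, t = 103.
Result: 388 · (-73) + 275 · (103) = 1.

gcd(388, 275) = 1; s = -73, t = 103 (check: 388·(-73) + 275·103 = 1).


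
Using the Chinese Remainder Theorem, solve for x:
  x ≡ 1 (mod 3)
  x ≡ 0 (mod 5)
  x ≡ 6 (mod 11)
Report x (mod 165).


Moduli 3, 5, 11 are pairwise coprime; by CRT there is a unique solution modulo M = 3 · 5 · 11 = 165.
Solve pairwise, accumulating the modulus:
  Start with x ≡ 1 (mod 3).
  Combine with x ≡ 0 (mod 5): since gcd(3, 5) = 1, we get a unique residue mod 15.
    Write x = 1 + 3·t and substitute into x ≡ 0 (mod 5): 3·t ≡ 0 − 1 = -1 (mod 5).
    Reduce coefficients mod 5: 3·t ≡ 4 (mod 5).
    The inverse of 3 mod 5 is 2 (since 3·2 = 6 = 1·5 + 1), so t ≡ 2·4 = 8 ≡ 3 (mod 5).
    Then x = 1 + 3·3 = 10, valid modulo lcm(3, 5) = 15: x ≡ 10 (mod 15).
  Combine with x ≡ 6 (mod 11): since gcd(15, 11) = 1, we get a unique residue mod 165.
    Write x = 10 + 15·t and substitute into x ≡ 6 (mod 11): 15·t ≡ 6 − 10 = -4 (mod 11).
    Reduce coefficients mod 11: 4·t ≡ 7 (mod 11).
    The inverse of 4 mod 11 is 3 (since 4·3 = 12 = 1·11 + 1), so t ≡ 3·7 = 21 ≡ 10 (mod 11).
    Then x = 10 + 15·10 = 160, valid modulo lcm(15, 11) = 165: x ≡ 160 (mod 165).
Verify: 160 mod 3 = 1 ✓, 160 mod 5 = 0 ✓, 160 mod 11 = 6 ✓.

x ≡ 160 (mod 165).


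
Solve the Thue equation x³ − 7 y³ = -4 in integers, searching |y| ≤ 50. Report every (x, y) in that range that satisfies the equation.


The equation is x³ - 7y³ = -4. For fixed y, x³ = 7·y³ − 4, so a solution requires the RHS to be a perfect cube.
Strategy: iterate y from -50 to 50, compute RHS = 7·y³ − 4, and check whether it is a (positive or negative) perfect cube.
Check small values of y:
  y = 0: RHS = -4 is not a perfect cube.
  y = 1: RHS = 3 is not a perfect cube.
  y = -1: RHS = -11 is not a perfect cube.
  y = 2: RHS = 52 is not a perfect cube.
  y = -2: RHS = -60 is not a perfect cube.
  y = 3: RHS = 185 is not a perfect cube.
  y = -3: RHS = -193 is not a perfect cube.
Continuing the search up to |y| = 50 finds no solutions either.
No (x, y) in the scanned range satisfies the equation.

No integer solutions with |y| ≤ 50.


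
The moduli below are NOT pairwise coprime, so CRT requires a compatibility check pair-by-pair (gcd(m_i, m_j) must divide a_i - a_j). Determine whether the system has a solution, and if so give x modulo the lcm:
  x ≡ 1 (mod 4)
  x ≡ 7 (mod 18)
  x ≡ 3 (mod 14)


Moduli 4, 18, 14 are not pairwise coprime, so CRT works modulo lcm(m_i) when all pairwise compatibility conditions hold.
Pairwise compatibility: gcd(m_i, m_j) must divide a_i - a_j for every pair.
Merge one congruence at a time:
  Start: x ≡ 1 (mod 4).
  Combine with x ≡ 7 (mod 18): gcd(4, 18) = 2; 7 - 1 = 6, which IS divisible by 2, so compatible.
    Write x = 1 + 4·t and substitute into x ≡ 7 (mod 18): 4·t ≡ 7 − 1 = 6 (mod 18).
    Divide the congruence (and modulus) by g = 2: 2·t ≡ 3 (mod 9).
    The inverse of 2 mod 9 is 5 (since 2·5 = 10 = 1·9 + 1), so t ≡ 5·3 = 15 ≡ 6 (mod 9).
    Then x = 1 + 4·6 = 25, valid modulo lcm(4, 18) = 36: x ≡ 25 (mod 36).
  Combine with x ≡ 3 (mod 14): gcd(36, 14) = 2; 3 - 25 = -22, which IS divisible by 2, so compatible.
    Write x = 25 + 36·t and substitute into x ≡ 3 (mod 14): 36·t ≡ 3 − 25 = -22 (mod 14).
    Divide the congruence (and modulus) by g = 2: 18·t ≡ -11 (mod 7).
    Reduce coefficients mod 7: 4·t ≡ 3 (mod 7).
    The inverse of 4 mod 7 is 2 (since 4·2 = 8 = 1·7 + 1), so t ≡ 2·3 = 6 ≡ 6 (mod 7).
    Then x = 25 + 36·6 = 241, valid modulo lcm(36, 14) = 252: x ≡ 241 (mod 252).
Verify: 241 mod 4 = 1, 241 mod 18 = 7, 241 mod 14 = 3.

x ≡ 241 (mod 252).


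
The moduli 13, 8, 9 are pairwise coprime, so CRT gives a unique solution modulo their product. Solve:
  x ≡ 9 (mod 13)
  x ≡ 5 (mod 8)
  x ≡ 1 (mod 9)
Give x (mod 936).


Moduli 13, 8, 9 are pairwise coprime; by CRT there is a unique solution modulo M = 13 · 8 · 9 = 936.
Solve pairwise, accumulating the modulus:
  Start with x ≡ 9 (mod 13).
  Combine with x ≡ 5 (mod 8): since gcd(13, 8) = 1, we get a unique residue mod 104.
    Write x = 9 + 13·t and substitute into x ≡ 5 (mod 8): 13·t ≡ 5 − 9 = -4 (mod 8).
    Reduce coefficients mod 8: 5·t ≡ 4 (mod 8).
    The inverse of 5 mod 8 is 5 (since 5·5 = 25 = 3·8 + 1), so t ≡ 5·4 = 20 ≡ 4 (mod 8).
    Then x = 9 + 13·4 = 61, valid modulo lcm(13, 8) = 104: x ≡ 61 (mod 104).
  Combine with x ≡ 1 (mod 9): since gcd(104, 9) = 1, we get a unique residue mod 936.
    Write x = 61 + 104·t and substitute into x ≡ 1 (mod 9): 104·t ≡ 1 − 61 = -60 (mod 9).
    Reduce coefficients mod 9: 5·t ≡ 3 (mod 9).
    The inverse of 5 mod 9 is 2 (since 5·2 = 10 = 1·9 + 1), so t ≡ 2·3 = 6 ≡ 6 (mod 9).
    Then x = 61 + 104·6 = 685, valid modulo lcm(104, 9) = 936: x ≡ 685 (mod 936).
Verify: 685 mod 13 = 9 ✓, 685 mod 8 = 5 ✓, 685 mod 9 = 1 ✓.

x ≡ 685 (mod 936).


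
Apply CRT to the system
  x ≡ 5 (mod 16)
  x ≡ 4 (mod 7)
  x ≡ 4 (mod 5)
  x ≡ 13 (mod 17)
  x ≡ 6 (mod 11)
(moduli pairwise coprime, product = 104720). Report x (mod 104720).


Product of moduli M = 16 · 7 · 5 · 17 · 11 = 104720.
Merge one congruence at a time:
  Start: x ≡ 5 (mod 16).
  Combine with x ≡ 4 (mod 7); new modulus lcm = 112.
    Write x = 5 + 16·t and substitute into x ≡ 4 (mod 7): 16·t ≡ 4 − 5 = -1 (mod 7).
    Reduce coefficients mod 7: 2·t ≡ 6 (mod 7).
    The inverse of 2 mod 7 is 4 (since 2·4 = 8 = 1·7 + 1), so t ≡ 4·6 = 24 ≡ 3 (mod 7).
    Then x = 5 + 16·3 = 53, valid modulo lcm(16, 7) = 112: x ≡ 53 (mod 112).
  Combine with x ≡ 4 (mod 5); new modulus lcm = 560.
    Write x = 53 + 112·t and substitute into x ≡ 4 (mod 5): 112·t ≡ 4 − 53 = -49 (mod 5).
    Reduce coefficients mod 5: 2·t ≡ 1 (mod 5).
    The inverse of 2 mod 5 is 3 (since 2·3 = 6 = 1·5 + 1), so t ≡ 3·1 = 3 ≡ 3 (mod 5).
    Then x = 53 + 112·3 = 389, valid modulo lcm(112, 5) = 560: x ≡ 389 (mod 560).
  Combine with x ≡ 13 (mod 17); new modulus lcm = 9520.
    Write x = 389 + 560·t and substitute into x ≡ 13 (mod 17): 560·t ≡ 13 − 389 = -376 (mod 17).
    Reduce coefficients mod 17: 16·t ≡ 15 (mod 17).
    The inverse of 16 mod 17 is 16 (since 16·16 = 256 = 15·17 + 1), so t ≡ 16·15 = 240 ≡ 2 (mod 17).
    Then x = 389 + 560·2 = 1509, valid modulo lcm(560, 17) = 9520: x ≡ 1509 (mod 9520).
  Combine with x ≡ 6 (mod 11); new modulus lcm = 104720.
    Write x = 1509 + 9520·t and substitute into x ≡ 6 (mod 11): 9520·t ≡ 6 − 1509 = -1503 (mod 11).
    Reduce coefficients mod 11: 5·t ≡ 4 (mod 11).
    The inverse of 5 mod 11 is 9 (since 5·9 = 45 = 4·11 + 1), so t ≡ 9·4 = 36 ≡ 3 (mod 11).
    Then x = 1509 + 9520·3 = 30069, valid modulo lcm(9520, 11) = 104720: x ≡ 30069 (mod 104720).
Verify against each original: 30069 mod 16 = 5, 30069 mod 7 = 4, 30069 mod 5 = 4, 30069 mod 17 = 13, 30069 mod 11 = 6.

x ≡ 30069 (mod 104720).


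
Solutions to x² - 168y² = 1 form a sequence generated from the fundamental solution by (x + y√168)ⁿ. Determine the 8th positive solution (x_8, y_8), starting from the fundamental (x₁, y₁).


Step 1: Find the fundamental solution (x₁, y₁) of x² - 168y² = 1.
  Expand √168 as a continued fraction. a₀ = ⌊√168⌋ = 12; iterate m_{k+1} = d_k·a_k − m_k, d_{k+1} = (168 − m_{k+1}²)/d_k, a_{k+1} = ⌊(a₀ + m_{k+1})/d_{k+1}⌋ (starting m₀ = 0, d₀ = 1), with convergents p_k = a_k·p_{k-1} + p_{k-2}, q_k = a_k·q_{k-1} + q_{k-2} (p₋₁ = 1, q₋₁ = 0):
  k = 0: a₀ = 12; p₀/q₀ = 12/1; p₀² − 168·q₀² = 144 − 168 = -24.
  k = 1: m = 12, d = 24, a = ⌊(12 + 12)/24⌋ = 1; p/q = (1·12 + 1)/(1·1 + 0) = 13/1; p² − 168·q² = 169 − 168 = 1.
  The first convergent with p² − 168·q² = 1 gives the fundamental solution (x₁, y₁) = (13, 1).
Step 2: Apply the recurrence (x_{n+1}, y_{n+1}) = (x₁x_n + 168y₁y_n, x₁y_n + y₁x_n) repeatedly.
  From (x_1, y_1) = (13, 1): x_2 = 13·13 + 168·1·1 = 337; y_2 = 13·1 + 1·13 = 26.
  From (x_2, y_2) = (337, 26): x_3 = 13·337 + 168·1·26 = 8749; y_3 = 13·26 + 1·337 = 675.
  From (x_3, y_3) = (8749, 675): x_4 = 13·8749 + 168·1·675 = 227137; y_4 = 13·675 + 1·8749 = 17524.
  From (x_4, y_4) = (227137, 17524): x_5 = 13·227137 + 168·1·17524 = 5896813; y_5 = 13·17524 + 1·227137 = 454949.
  From (x_5, y_5) = (5896813, 454949): x_6 = 13·5896813 + 168·1·454949 = 153090001; y_6 = 13·454949 + 1·5896813 = 11811150.
  From (x_6, y_6) = (153090001, 11811150): x_7 = 13·153090001 + 168·1·11811150 = 3974443213; y_7 = 13·11811150 + 1·153090001 = 306634951.
  From (x_7, y_7) = (3974443213, 306634951): x_8 = 13·3974443213 + 168·1·306634951 = 103182433537; y_8 = 13·306634951 + 1·3974443213 = 7960697576.
Step 3: Verify x_8² - 168·y_8² = 10646614590617422330369 - 10646614590617422330368 = 1 (should be 1). ✓

(x_1, y_1) = (13, 1); (x_8, y_8) = (103182433537, 7960697576).


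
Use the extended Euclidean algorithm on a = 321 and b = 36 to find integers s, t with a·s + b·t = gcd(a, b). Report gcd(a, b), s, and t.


Euclidean algorithm on (321, 36) — divide until remainder is 0:
  321 = 8 · 36 + 33
  36 = 1 · 33 + 3
  33 = 11 · 3 + 0
gcd(321, 36) = 3.
Track Bezout coefficients alongside the remainders: start with r₀ = 321 = a·1 + b·0 (s = 1, t = 0) and r₁ = 36 = a·0 + b·1 (s = 0, t = 1); each new remainder r_{k+1} = r_{k-1} − q_k·r_k inherits s_{k+1} = s_{k-1} − q_k·s_k, t_{k+1} = t_{k-1} − q_k·t_k, so r_k = a·s_k + b·t_k at every step:
  q = 8: r = 33, s = 1 − 8·0 = 1, t = 0 − 8·1 = -8  (check: 321·1 + 36·(-8) = 33)
  q = 1: r = 3, s = 0 − 1·1 = -1, t = 1 − 1·(-8) = 9  (check: 321·(-1) + 36·9 = 3)
The row with r = 3 (the gcd) gives the Bezout coefficients s = -1, t = 9.
Result: 321 · (-1) + 36 · (9) = 3.

gcd(321, 36) = 3; s = -1, t = 9 (check: 321·(-1) + 36·9 = 3).


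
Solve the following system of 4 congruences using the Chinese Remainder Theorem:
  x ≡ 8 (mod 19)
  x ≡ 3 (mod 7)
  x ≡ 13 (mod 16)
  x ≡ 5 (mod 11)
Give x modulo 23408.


Product of moduli M = 19 · 7 · 16 · 11 = 23408.
Merge one congruence at a time:
  Start: x ≡ 8 (mod 19).
  Combine with x ≡ 3 (mod 7); new modulus lcm = 133.
    Write x = 8 + 19·t and substitute into x ≡ 3 (mod 7): 19·t ≡ 3 − 8 = -5 (mod 7).
    Reduce coefficients mod 7: 5·t ≡ 2 (mod 7).
    The inverse of 5 mod 7 is 3 (since 5·3 = 15 = 2·7 + 1), so t ≡ 3·2 = 6 ≡ 6 (mod 7).
    Then x = 8 + 19·6 = 122, valid modulo lcm(19, 7) = 133: x ≡ 122 (mod 133).
  Combine with x ≡ 13 (mod 16); new modulus lcm = 2128.
    Write x = 122 + 133·t and substitute into x ≡ 13 (mod 16): 133·t ≡ 13 − 122 = -109 (mod 16).
    Reduce coefficients mod 16: 5·t ≡ 3 (mod 16).
    The inverse of 5 mod 16 is 13 (since 5·13 = 65 = 4·16 + 1), so t ≡ 13·3 = 39 ≡ 7 (mod 16).
    Then x = 122 + 133·7 = 1053, valid modulo lcm(133, 16) = 2128: x ≡ 1053 (mod 2128).
  Combine with x ≡ 5 (mod 11); new modulus lcm = 23408.
    Write x = 1053 + 2128·t and substitute into x ≡ 5 (mod 11): 2128·t ≡ 5 − 1053 = -1048 (mod 11).
    Reduce coefficients mod 11: 5·t ≡ 8 (mod 11).
    The inverse of 5 mod 11 is 9 (since 5·9 = 45 = 4·11 + 1), so t ≡ 9·8 = 72 ≡ 6 (mod 11).
    Then x = 1053 + 2128·6 = 13821, valid modulo lcm(2128, 11) = 23408: x ≡ 13821 (mod 23408).
Verify against each original: 13821 mod 19 = 8, 13821 mod 7 = 3, 13821 mod 16 = 13, 13821 mod 11 = 5.

x ≡ 13821 (mod 23408).


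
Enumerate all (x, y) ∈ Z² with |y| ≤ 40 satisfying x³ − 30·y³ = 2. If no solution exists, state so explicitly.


The equation is x³ - 30y³ = 2. For fixed y, x³ = 30·y³ + 2, so a solution requires the RHS to be a perfect cube.
Strategy: iterate y from -40 to 40, compute RHS = 30·y³ + 2, and check whether it is a (positive or negative) perfect cube.
Check small values of y:
  y = 0: RHS = 2 is not a perfect cube.
  y = 1: RHS = 32 is not a perfect cube.
  y = -1: RHS = -28 is not a perfect cube.
  y = 2: RHS = 242 is not a perfect cube.
  y = -2: RHS = -238 is not a perfect cube.
  y = 3: RHS = 812 is not a perfect cube.
  y = -3: RHS = -808 is not a perfect cube.
Continuing the search up to |y| = 40 finds no solutions either.
No (x, y) in the scanned range satisfies the equation.

No integer solutions with |y| ≤ 40.


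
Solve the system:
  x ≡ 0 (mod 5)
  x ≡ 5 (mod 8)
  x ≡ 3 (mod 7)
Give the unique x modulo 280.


Moduli 5, 8, 7 are pairwise coprime; by CRT there is a unique solution modulo M = 5 · 8 · 7 = 280.
Solve pairwise, accumulating the modulus:
  Start with x ≡ 0 (mod 5).
  Combine with x ≡ 5 (mod 8): since gcd(5, 8) = 1, we get a unique residue mod 40.
    Write x = 0 + 5·t and substitute into x ≡ 5 (mod 8): 5·t ≡ 5 − 0 = 5 (mod 8).
    The inverse of 5 mod 8 is 5 (since 5·5 = 25 = 3·8 + 1), so t ≡ 5·5 = 25 ≡ 1 (mod 8).
    Then x = 0 + 5·1 = 5, valid modulo lcm(5, 8) = 40: x ≡ 5 (mod 40).
  Combine with x ≡ 3 (mod 7): since gcd(40, 7) = 1, we get a unique residue mod 280.
    Write x = 5 + 40·t and substitute into x ≡ 3 (mod 7): 40·t ≡ 3 − 5 = -2 (mod 7).
    Reduce coefficients mod 7: 5·t ≡ 5 (mod 7).
    The inverse of 5 mod 7 is 3 (since 5·3 = 15 = 2·7 + 1), so t ≡ 3·5 = 15 ≡ 1 (mod 7).
    Then x = 5 + 40·1 = 45, valid modulo lcm(40, 7) = 280: x ≡ 45 (mod 280).
Verify: 45 mod 5 = 0 ✓, 45 mod 8 = 5 ✓, 45 mod 7 = 3 ✓.

x ≡ 45 (mod 280).


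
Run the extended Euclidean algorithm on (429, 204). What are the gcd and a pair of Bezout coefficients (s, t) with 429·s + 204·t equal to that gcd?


Euclidean algorithm on (429, 204) — divide until remainder is 0:
  429 = 2 · 204 + 21
  204 = 9 · 21 + 15
  21 = 1 · 15 + 6
  15 = 2 · 6 + 3
  6 = 2 · 3 + 0
gcd(429, 204) = 3.
Track Bezout coefficients alongside the remainders: start with r₀ = 429 = a·1 + b·0 (s = 1, t = 0) and r₁ = 204 = a·0 + b·1 (s = 0, t = 1); each new remainder r_{k+1} = r_{k-1} − q_k·r_k inherits s_{k+1} = s_{k-1} − q_k·s_k, t_{k+1} = t_{k-1} − q_k·t_k, so r_k = a·s_k + b·t_k at every step:
  q = 2: r = 21, s = 1 − 2·0 = 1, t = 0 − 2·1 = -2  (check: 429·1 + 204·(-2) = 21)
  q = 9: r = 15, s = 0 − 9·1 = -9, t = 1 − 9·(-2) = 19  (check: 429·(-9) + 204·19 = 15)
  q = 1: r = 6, s = 1 − 1·(-9) = 10, t = -2 − 1·19 = -21  (check: 429·10 + 204·(-21) = 6)
  q = 2: r = 3, s = -9 − 2·10 = -29, t = 19 − 2·(-21) = 61  (check: 429·(-29) + 204·61 = 3)
The row with r = 3 (the gcd) gives the Bezout coefficients s = -29, t = 61.
Result: 429 · (-29) + 204 · (61) = 3.

gcd(429, 204) = 3; s = -29, t = 61 (check: 429·(-29) + 204·61 = 3).
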